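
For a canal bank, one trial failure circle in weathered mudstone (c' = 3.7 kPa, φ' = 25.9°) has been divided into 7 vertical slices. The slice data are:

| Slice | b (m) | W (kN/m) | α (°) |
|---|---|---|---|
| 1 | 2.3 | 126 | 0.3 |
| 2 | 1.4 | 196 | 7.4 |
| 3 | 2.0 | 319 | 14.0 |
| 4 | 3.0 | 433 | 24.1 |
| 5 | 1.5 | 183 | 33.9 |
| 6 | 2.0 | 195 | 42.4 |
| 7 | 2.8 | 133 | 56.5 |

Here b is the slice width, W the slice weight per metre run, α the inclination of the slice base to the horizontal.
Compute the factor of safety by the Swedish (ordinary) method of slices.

FS = 1.20

Ordinary method of slices: FS = Σ[c'·Δl_i + (W_i cosα_i)·tanφ'] / Σ W_i sinα_i, with Δl_i = b_i / cosα_i.
Slice 1: Δl = 2.3/cos0.3° = 2.300 m; N'_1 = 126·cos0.3° = 126.0; c'Δl = 8.51; W sinα = 0.7
Slice 2: Δl = 1.4/cos7.4° = 1.412 m; N'_2 = 196·cos7.4° = 194.4; c'Δl = 5.22; W sinα = 25.2
Slice 3: Δl = 2.0/cos14.0° = 2.061 m; N'_3 = 319·cos14.0° = 309.5; c'Δl = 7.63; W sinα = 77.2
Slice 4: Δl = 3.0/cos24.1° = 3.286 m; N'_4 = 433·cos24.1° = 395.3; c'Δl = 12.16; W sinα = 176.8
Slice 5: Δl = 1.5/cos33.9° = 1.807 m; N'_5 = 183·cos33.9° = 151.9; c'Δl = 6.69; W sinα = 102.1
Slice 6: Δl = 2.0/cos42.4° = 2.708 m; N'_6 = 195·cos42.4° = 144.0; c'Δl = 10.02; W sinα = 131.5
Slice 7: Δl = 2.8/cos56.5° = 5.073 m; N'_7 = 133·cos56.5° = 73.4; c'Δl = 18.77; W sinα = 110.9
Σc'Δl = 69.0 kN/m; ΣN' = 1394.4 kN/m; ΣW sinα = 624.3 kN/m
Resisting = 69.0 + 1394.4·tan25.9° = 69.0 + 677.1 = 746.1 kN/m
FS = 746.1 / 624.3 = 1.195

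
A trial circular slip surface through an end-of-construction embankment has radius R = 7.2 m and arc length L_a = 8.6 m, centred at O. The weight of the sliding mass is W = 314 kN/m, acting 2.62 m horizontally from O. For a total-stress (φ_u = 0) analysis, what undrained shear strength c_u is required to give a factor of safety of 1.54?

c_u = 20.5 kPa

FS = c_u·L_a·R / (W·d), so c_u = FS·W·d / (L_a·R).
c_u = 1.54·314·2.62 / (8.60·7.2) = 1266.9 / 61.92 = 20.46 kPa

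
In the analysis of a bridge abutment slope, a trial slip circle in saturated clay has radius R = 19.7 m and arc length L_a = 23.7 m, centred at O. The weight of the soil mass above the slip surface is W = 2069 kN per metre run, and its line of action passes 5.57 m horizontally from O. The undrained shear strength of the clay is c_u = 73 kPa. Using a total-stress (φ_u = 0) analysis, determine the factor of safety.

FS = 2.96

Taking moments about the centre O, the resisting moment is provided by the undrained shear strength acting along the arc:
M_R = c_u·L_a·R = 73·23.70·19.7 = 34083.0 kN·m/m
M_D = W·d = 2069·5.57 = 11524.3 kN·m/m
FS = M_R / M_D = 34083.0 / 11524.3 = 2.957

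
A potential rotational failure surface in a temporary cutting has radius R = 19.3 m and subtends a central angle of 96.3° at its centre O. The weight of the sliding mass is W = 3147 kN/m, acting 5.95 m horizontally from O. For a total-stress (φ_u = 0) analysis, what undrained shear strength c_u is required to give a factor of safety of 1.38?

c_u = 41.3 kPa

FS = c_u·L_a·R / (W·d), so c_u = FS·W·d / (L_a·R).
Arc length L_a = R·θ = 19.3·(96.3°·π/180) = 19.3·1.6808 = 32.44 m
c_u = 1.38·3147·5.95 / (32.44·19.3) = 25840.0 / 626.06 = 41.27 kPa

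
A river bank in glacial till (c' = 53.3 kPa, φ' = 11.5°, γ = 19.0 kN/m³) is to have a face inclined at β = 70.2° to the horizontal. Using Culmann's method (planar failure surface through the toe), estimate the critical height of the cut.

H_c = 21.53 m

Culmann's analysis gives the critical failure plane at α_cr = (β + φ')/2 = (70.2 + 11.5)/2 = 40.9°, and the critical height
H_c = (4c'/γ) · sinβ cosφ' / [1 − cos(β − φ')]
    = (4·53.3/19.0) · sin70.2°·cos11.5° / [1 − cos(58.7°)]
    = 11.221 · 0.9409·0.9799 / [1 − 0.5195]
    = 11.221 · 0.9220 / 0.4805
    = 21.53 m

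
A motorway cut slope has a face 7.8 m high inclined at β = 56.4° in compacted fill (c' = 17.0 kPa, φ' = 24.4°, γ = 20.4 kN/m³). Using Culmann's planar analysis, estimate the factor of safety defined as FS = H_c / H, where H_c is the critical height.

FS = 2.13

H_c = (4c'/γ) · sinβ cosφ' / [1 − cos(β − φ')]
    = (4·17.0/20.4) · sin56.4°·cos24.4° / [1 − cos32.0°]
    = 3.333 · 0.7585 / 0.1520 = 16.64 m
FS = H_c / H = 16.64 / 7.8 = 2.133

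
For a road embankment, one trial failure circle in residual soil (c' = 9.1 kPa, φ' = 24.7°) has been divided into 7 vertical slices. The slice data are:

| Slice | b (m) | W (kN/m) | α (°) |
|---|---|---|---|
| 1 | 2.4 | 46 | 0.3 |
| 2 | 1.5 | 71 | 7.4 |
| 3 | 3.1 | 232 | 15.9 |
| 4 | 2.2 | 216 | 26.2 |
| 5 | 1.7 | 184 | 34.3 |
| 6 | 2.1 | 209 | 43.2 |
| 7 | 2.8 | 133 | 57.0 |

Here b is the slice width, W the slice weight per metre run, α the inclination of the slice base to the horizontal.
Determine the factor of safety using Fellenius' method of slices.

Ordinary method of slices: FS = Σ[c'·Δl_i + (W_i cosα_i)·tanφ'] / Σ W_i sinα_i, with Δl_i = b_i / cosα_i.
Slice 1: Δl = 2.4/cos0.3° = 2.400 m; N'_1 = 46·cos0.3° = 46.0; c'Δl = 21.84; W sinα = 0.2
Slice 2: Δl = 1.5/cos7.4° = 1.513 m; N'_2 = 71·cos7.4° = 70.4; c'Δl = 13.76; W sinα = 9.1
Slice 3: Δl = 3.1/cos15.9° = 3.223 m; N'_3 = 232·cos15.9° = 223.1; c'Δl = 29.33; W sinα = 63.6
Slice 4: Δl = 2.2/cos26.2° = 2.452 m; N'_4 = 216·cos26.2° = 193.8; c'Δl = 22.31; W sinα = 95.4
Slice 5: Δl = 1.7/cos34.3° = 2.058 m; N'_5 = 184·cos34.3° = 152.0; c'Δl = 18.73; W sinα = 103.7
Slice 6: Δl = 2.1/cos43.2° = 2.881 m; N'_6 = 209·cos43.2° = 152.4; c'Δl = 26.22; W sinα = 143.1
Slice 7: Δl = 2.8/cos57.0° = 5.141 m; N'_7 = 133·cos57.0° = 72.4; c'Δl = 46.78; W sinα = 111.5
Σc'Δl = 179.0 kN/m; ΣN' = 910.1 kN/m; ΣW sinα = 526.6 kN/m
Resisting = 179.0 + 910.1·tan24.7° = 179.0 + 418.6 = 597.6 kN/m
FS = 597.6 / 526.6 = 1.135

FS = 1.13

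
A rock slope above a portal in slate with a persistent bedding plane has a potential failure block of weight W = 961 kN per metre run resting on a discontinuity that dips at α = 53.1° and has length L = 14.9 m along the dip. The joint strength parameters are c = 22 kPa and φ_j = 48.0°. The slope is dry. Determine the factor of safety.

FS = 1.26

Resolving the block weight along and normal to the plane and applying the Mohr–Coulomb strength on the joint:
N' = W cosα = 961·cos53.1° = 577.0 kN/m
Driving force T = W sinα = 961·sin53.1° = 768.5 kN/m
Resisting force R = c·L + N'·tanφ_j = 22·14.9 + 577.0·tan48.0° = 327.8 + 640.8 = 968.6 kN/m
FS = R / T = 968.6 / 768.5 = 1.260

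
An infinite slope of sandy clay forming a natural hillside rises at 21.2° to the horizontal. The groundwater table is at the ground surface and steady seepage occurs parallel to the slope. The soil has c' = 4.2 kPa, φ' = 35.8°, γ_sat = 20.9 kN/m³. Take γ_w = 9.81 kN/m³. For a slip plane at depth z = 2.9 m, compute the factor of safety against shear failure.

FS = 1.19

With seepage parallel to the slope and the water table at the surface, the effective normal stress on the slip plane uses the buoyant unit weight γ' = γ_sat − γ_w while the driving shear stress uses γ_sat:
FS = [c' + γ' z cos²β tanφ'] / [γ_sat z sinβ cosβ]
γ' = 20.9 − 9.81 = 11.09 kN/m³
Numerator = 4.2 + 11.09·2.9·cos²21.2°·tan35.8° = 4.2 + 11.09·2.9·0.8692·0.7212 = 24.362 kPa
Denominator = 20.9·2.9·sin21.2°·cos21.2° = 20.9·2.9·0.3616·0.9323 = 20.435 kPa
FS = 24.362 / 20.435 = 1.192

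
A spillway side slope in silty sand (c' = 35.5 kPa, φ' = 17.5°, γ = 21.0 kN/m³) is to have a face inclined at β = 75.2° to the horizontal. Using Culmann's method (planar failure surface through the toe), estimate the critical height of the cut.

H_c = 13.39 m

Culmann's analysis gives the critical failure plane at α_cr = (β + φ')/2 = (75.2 + 17.5)/2 = 46.4°, and the critical height
H_c = (4c'/γ) · sinβ cosφ' / [1 − cos(β − φ')]
    = (4·35.5/21.0) · sin75.2°·cos17.5° / [1 − cos(57.7°)]
    = 6.762 · 0.9668·0.9537 / [1 − 0.5344]
    = 6.762 · 0.9221 / 0.4656
    = 13.39 m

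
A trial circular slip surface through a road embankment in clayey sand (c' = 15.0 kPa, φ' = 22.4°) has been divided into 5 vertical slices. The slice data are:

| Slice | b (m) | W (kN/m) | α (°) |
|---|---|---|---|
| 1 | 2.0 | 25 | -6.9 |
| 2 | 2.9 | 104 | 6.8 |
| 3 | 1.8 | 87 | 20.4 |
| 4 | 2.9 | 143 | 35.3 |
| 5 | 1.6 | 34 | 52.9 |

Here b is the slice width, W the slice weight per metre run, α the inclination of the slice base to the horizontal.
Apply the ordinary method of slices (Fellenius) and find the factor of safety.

FS = 2.27

Ordinary method of slices: FS = Σ[c'·Δl_i + (W_i cosα_i)·tanφ'] / Σ W_i sinα_i, with Δl_i = b_i / cosα_i.
Slice 1: Δl = 2.0/cos(-6.9°) = 2.015 m; N'_1 = 25·cos(-6.9°) = 24.8; c'Δl = 30.22; W sinα = -3.0
Slice 2: Δl = 2.9/cos6.8° = 2.921 m; N'_2 = 104·cos6.8° = 103.3; c'Δl = 43.81; W sinα = 12.3
Slice 3: Δl = 1.8/cos20.4° = 1.920 m; N'_3 = 87·cos20.4° = 81.5; c'Δl = 28.81; W sinα = 30.3
Slice 4: Δl = 2.9/cos35.3° = 3.553 m; N'_4 = 143·cos35.3° = 116.7; c'Δl = 53.30; W sinα = 82.6
Slice 5: Δl = 1.6/cos52.9° = 2.652 m; N'_5 = 34·cos52.9° = 20.5; c'Δl = 39.79; W sinα = 27.1
Σc'Δl = 195.9 kN/m; ΣN' = 346.8 kN/m; ΣW sinα = 149.4 kN/m
Resisting = 195.9 + 346.8·tan22.4° = 195.9 + 143.0 = 338.9 kN/m
FS = 338.9 / 149.4 = 2.268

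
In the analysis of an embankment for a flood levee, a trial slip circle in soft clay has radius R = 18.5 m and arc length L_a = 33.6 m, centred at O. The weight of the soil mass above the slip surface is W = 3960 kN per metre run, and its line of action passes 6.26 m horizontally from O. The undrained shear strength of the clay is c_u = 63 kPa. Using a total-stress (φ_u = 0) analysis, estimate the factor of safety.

FS = 1.58

Taking moments about the centre O, the resisting moment is provided by the undrained shear strength acting along the arc:
M_R = c_u·L_a·R = 63·33.60·18.5 = 39160.8 kN·m/m
M_D = W·d = 3960·6.26 = 24789.6 kN·m/m
FS = M_R / M_D = 39160.8 / 24789.6 = 1.580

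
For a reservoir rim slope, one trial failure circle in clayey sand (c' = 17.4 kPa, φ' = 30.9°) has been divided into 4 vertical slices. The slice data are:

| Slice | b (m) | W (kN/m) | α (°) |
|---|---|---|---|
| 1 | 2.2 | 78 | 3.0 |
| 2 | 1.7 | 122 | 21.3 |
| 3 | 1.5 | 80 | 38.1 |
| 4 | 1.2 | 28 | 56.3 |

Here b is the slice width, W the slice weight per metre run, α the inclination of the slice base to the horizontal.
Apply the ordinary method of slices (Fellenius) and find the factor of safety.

Ordinary method of slices: FS = Σ[c'·Δl_i + (W_i cosα_i)·tanφ'] / Σ W_i sinα_i, with Δl_i = b_i / cosα_i.
Slice 1: Δl = 2.2/cos3.0° = 2.203 m; N'_1 = 78·cos3.0° = 77.9; c'Δl = 38.33; W sinα = 4.1
Slice 2: Δl = 1.7/cos21.3° = 1.825 m; N'_2 = 122·cos21.3° = 113.7; c'Δl = 31.75; W sinα = 44.3
Slice 3: Δl = 1.5/cos38.1° = 1.906 m; N'_3 = 80·cos38.1° = 63.0; c'Δl = 33.17; W sinα = 49.4
Slice 4: Δl = 1.2/cos56.3° = 2.163 m; N'_4 = 28·cos56.3° = 15.5; c'Δl = 37.63; W sinα = 23.3
Σc'Δl = 140.9 kN/m; ΣN' = 270.0 kN/m; ΣW sinα = 121.1 kN/m
Resisting = 140.9 + 270.0·tan30.9° = 140.9 + 161.6 = 302.5 kN/m
FS = 302.5 / 121.1 = 2.499

FS = 2.50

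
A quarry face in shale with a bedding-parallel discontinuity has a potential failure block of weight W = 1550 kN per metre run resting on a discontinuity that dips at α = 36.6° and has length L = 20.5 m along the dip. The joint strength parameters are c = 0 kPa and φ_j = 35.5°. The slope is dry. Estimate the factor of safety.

Resolving the block weight along and normal to the plane and applying the Mohr–Coulomb strength on the joint:
N' = W cosα = 1550·cos36.6° = 1244.4 kN/m
Driving force T = W sinα = 1550·sin36.6° = 924.1 kN/m
Resisting force R = c·L + N'·tanφ_j = 0·20.5 + 1244.4·tan35.5° = 0.0 + 887.6 = 887.6 kN/m
FS = R / T = 887.6 / 924.1 = 0.960

FS = 0.96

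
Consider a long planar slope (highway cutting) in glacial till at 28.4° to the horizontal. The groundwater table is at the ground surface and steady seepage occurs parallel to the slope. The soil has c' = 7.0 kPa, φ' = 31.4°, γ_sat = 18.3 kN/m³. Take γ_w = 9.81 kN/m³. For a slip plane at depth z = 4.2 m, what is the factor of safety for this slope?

FS = 0.74

With seepage parallel to the slope and the water table at the surface, the effective normal stress on the slip plane uses the buoyant unit weight γ' = γ_sat − γ_w while the driving shear stress uses γ_sat:
FS = [c' + γ' z cos²β tanφ'] / [γ_sat z sinβ cosβ]
γ' = 18.3 − 9.81 = 8.49 kN/m³
Numerator = 7.0 + 8.49·4.2·cos²28.4°·tan31.4° = 7.0 + 8.49·4.2·0.7738·0.6104 = 23.842 kPa
Denominator = 18.3·4.2·sin28.4°·cos28.4° = 18.3·4.2·0.4756·0.8796 = 32.157 kPa
FS = 23.842 / 32.157 = 0.741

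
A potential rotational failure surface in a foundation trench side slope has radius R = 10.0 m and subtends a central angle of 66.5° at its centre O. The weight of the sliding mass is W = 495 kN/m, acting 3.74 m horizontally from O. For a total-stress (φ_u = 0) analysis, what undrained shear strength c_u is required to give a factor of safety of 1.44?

FS = c_u·L_a·R / (W·d), so c_u = FS·W·d / (L_a·R).
Arc length L_a = R·θ = 10.0·(66.5°·π/180) = 10.0·1.1606 = 11.61 m
c_u = 1.44·495·3.74 / (11.61·10.0) = 2665.9 / 116.06 = 22.97 kPa

c_u = 23.0 kPa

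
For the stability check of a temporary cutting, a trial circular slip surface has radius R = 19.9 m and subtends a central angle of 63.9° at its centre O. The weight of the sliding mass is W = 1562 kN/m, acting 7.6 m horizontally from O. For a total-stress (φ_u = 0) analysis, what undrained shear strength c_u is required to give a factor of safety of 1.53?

FS = c_u·L_a·R / (W·d), so c_u = FS·W·d / (L_a·R).
Arc length L_a = R·θ = 19.9·(63.9°·π/180) = 19.9·1.1153 = 22.19 m
c_u = 1.53·1562·7.6 / (22.19·19.9) = 18162.9 / 441.66 = 41.12 kPa

c_u = 41.1 kPa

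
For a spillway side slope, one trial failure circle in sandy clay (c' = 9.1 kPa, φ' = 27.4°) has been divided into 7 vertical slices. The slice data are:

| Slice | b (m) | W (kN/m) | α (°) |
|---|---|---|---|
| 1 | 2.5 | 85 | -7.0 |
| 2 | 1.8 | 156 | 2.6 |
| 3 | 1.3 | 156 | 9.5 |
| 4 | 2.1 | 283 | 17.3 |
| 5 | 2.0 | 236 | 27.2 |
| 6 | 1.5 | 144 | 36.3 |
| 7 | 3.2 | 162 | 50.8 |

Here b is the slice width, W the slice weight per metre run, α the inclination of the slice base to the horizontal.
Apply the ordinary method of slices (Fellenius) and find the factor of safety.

FS = 1.70

Ordinary method of slices: FS = Σ[c'·Δl_i + (W_i cosα_i)·tanφ'] / Σ W_i sinα_i, with Δl_i = b_i / cosα_i.
Slice 1: Δl = 2.5/cos(-7.0°) = 2.519 m; N'_1 = 85·cos(-7.0°) = 84.4; c'Δl = 22.92; W sinα = -10.4
Slice 2: Δl = 1.8/cos2.6° = 1.802 m; N'_2 = 156·cos2.6° = 155.8; c'Δl = 16.40; W sinα = 7.1
Slice 3: Δl = 1.3/cos9.5° = 1.318 m; N'_3 = 156·cos9.5° = 153.9; c'Δl = 11.99; W sinα = 25.7
Slice 4: Δl = 2.1/cos17.3° = 2.200 m; N'_4 = 283·cos17.3° = 270.2; c'Δl = 20.02; W sinα = 84.2
Slice 5: Δl = 2.0/cos27.2° = 2.249 m; N'_5 = 236·cos27.2° = 209.9; c'Δl = 20.46; W sinα = 107.9
Slice 6: Δl = 1.5/cos36.3° = 1.861 m; N'_6 = 144·cos36.3° = 116.1; c'Δl = 16.94; W sinα = 85.2
Slice 7: Δl = 3.2/cos50.8° = 5.063 m; N'_7 = 162·cos50.8° = 102.4; c'Δl = 46.07; W sinα = 125.5
Σc'Δl = 154.8 kN/m; ΣN' = 1092.6 kN/m; ΣW sinα = 425.3 kN/m
Resisting = 154.8 + 1092.6·tan27.4° = 154.8 + 566.4 = 721.2 kN/m
FS = 721.2 / 425.3 = 1.696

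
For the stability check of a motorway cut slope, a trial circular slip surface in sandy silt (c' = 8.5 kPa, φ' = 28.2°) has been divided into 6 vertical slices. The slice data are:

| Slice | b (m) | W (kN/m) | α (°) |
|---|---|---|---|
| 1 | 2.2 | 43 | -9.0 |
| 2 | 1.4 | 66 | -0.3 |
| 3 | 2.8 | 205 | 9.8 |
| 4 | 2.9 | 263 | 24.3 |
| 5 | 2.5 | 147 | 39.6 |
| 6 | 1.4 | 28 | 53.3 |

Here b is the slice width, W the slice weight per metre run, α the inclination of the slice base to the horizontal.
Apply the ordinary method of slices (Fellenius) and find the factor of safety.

Ordinary method of slices: FS = Σ[c'·Δl_i + (W_i cosα_i)·tanφ'] / Σ W_i sinα_i, with Δl_i = b_i / cosα_i.
Slice 1: Δl = 2.2/cos(-9.0°) = 2.227 m; N'_1 = 43·cos(-9.0°) = 42.5; c'Δl = 18.93; W sinα = -6.7
Slice 2: Δl = 1.4/cos(-0.3°) = 1.400 m; N'_2 = 66·cos(-0.3°) = 66.0; c'Δl = 11.90; W sinα = -0.3
Slice 3: Δl = 2.8/cos9.8° = 2.841 m; N'_3 = 205·cos9.8° = 202.0; c'Δl = 24.15; W sinα = 34.9
Slice 4: Δl = 2.9/cos24.3° = 3.182 m; N'_4 = 263·cos24.3° = 239.7; c'Δl = 27.05; W sinα = 108.2
Slice 5: Δl = 2.5/cos39.6° = 3.245 m; N'_5 = 147·cos39.6° = 113.3; c'Δl = 27.58; W sinα = 93.7
Slice 6: Δl = 1.4/cos53.3° = 2.343 m; N'_6 = 28·cos53.3° = 16.7; c'Δl = 19.91; W sinα = 22.4
Σc'Δl = 129.5 kN/m; ΣN' = 680.2 kN/m; ΣW sinα = 252.2 kN/m
Resisting = 129.5 + 680.2·tan28.2° = 129.5 + 364.7 = 494.2 kN/m
FS = 494.2 / 252.2 = 1.960

FS = 1.96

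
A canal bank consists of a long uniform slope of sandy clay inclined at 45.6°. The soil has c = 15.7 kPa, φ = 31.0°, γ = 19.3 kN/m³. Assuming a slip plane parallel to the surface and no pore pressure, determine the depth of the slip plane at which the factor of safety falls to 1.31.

z = 2.26 m

Setting FS = 1.31 in FS = [c + γz cos²β tanφ] / [γz sinβ cosβ] and solving for z:
z = c / [γ cosβ (FS·sinβ − cosβ·tanφ)]
  = 15.7 / [19.3·cos45.6°·(1.31·sin45.6° − cos45.6°·tan31.0°)]
  = 15.7 / [19.3·0.6997·(1.31·0.7145 − 0.6997·0.6009)]
  = 15.7 / 6.9619 = 2.255 m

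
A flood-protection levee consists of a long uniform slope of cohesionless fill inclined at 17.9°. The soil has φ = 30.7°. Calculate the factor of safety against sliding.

FS = 1.84

For a dry cohesionless infinite slope the factor of safety is FS = tanφ / tanβ.
FS = tan30.7° / tan17.9° = 0.5938 / 0.3230 = 1.838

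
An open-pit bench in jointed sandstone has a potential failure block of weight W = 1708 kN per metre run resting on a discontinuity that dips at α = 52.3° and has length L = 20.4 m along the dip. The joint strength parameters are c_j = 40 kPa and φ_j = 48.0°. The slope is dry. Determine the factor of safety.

Resolving the block weight along and normal to the plane and applying the Mohr–Coulomb strength on the joint:
N' = W cosα = 1708·cos52.3° = 1044.5 kN/m
Driving force T = W sinα = 1708·sin52.3° = 1351.4 kN/m
Resisting force R = c_j·L + N'·tanφ_j = 40·20.4 + 1044.5·tan48.0° = 816.0 + 1160.0 = 1976.0 kN/m
FS = R / T = 1976.0 / 1351.4 = 1.462

FS = 1.46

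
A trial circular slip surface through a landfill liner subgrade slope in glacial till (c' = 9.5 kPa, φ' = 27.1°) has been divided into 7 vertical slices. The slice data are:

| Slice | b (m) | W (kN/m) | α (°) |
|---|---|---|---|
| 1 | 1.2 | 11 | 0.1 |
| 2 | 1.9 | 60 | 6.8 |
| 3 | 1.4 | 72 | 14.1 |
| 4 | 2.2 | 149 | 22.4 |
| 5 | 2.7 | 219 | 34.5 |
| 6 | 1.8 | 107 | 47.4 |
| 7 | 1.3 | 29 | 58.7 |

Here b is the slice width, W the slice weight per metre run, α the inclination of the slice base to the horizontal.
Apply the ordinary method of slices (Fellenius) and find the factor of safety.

FS = 1.38

Ordinary method of slices: FS = Σ[c'·Δl_i + (W_i cosα_i)·tanφ'] / Σ W_i sinα_i, with Δl_i = b_i / cosα_i.
Slice 1: Δl = 1.2/cos0.1° = 1.200 m; N'_1 = 11·cos0.1° = 11.0; c'Δl = 11.40; W sinα = 0.0
Slice 2: Δl = 1.9/cos6.8° = 1.913 m; N'_2 = 60·cos6.8° = 59.6; c'Δl = 18.18; W sinα = 7.1
Slice 3: Δl = 1.4/cos14.1° = 1.443 m; N'_3 = 72·cos14.1° = 69.8; c'Δl = 13.71; W sinα = 17.5
Slice 4: Δl = 2.2/cos22.4° = 2.380 m; N'_4 = 149·cos22.4° = 137.8; c'Δl = 22.61; W sinα = 56.8
Slice 5: Δl = 2.7/cos34.5° = 3.276 m; N'_5 = 219·cos34.5° = 180.5; c'Δl = 31.12; W sinα = 124.0
Slice 6: Δl = 1.8/cos47.4° = 2.659 m; N'_6 = 107·cos47.4° = 72.4; c'Δl = 25.26; W sinα = 78.8
Slice 7: Δl = 1.3/cos58.7° = 2.502 m; N'_7 = 29·cos58.7° = 15.1; c'Δl = 23.77; W sinα = 24.8
Σc'Δl = 146.1 kN/m; ΣN' = 546.1 kN/m; ΣW sinα = 309.0 kN/m
Resisting = 146.1 + 546.1·tan27.1° = 146.1 + 279.5 = 425.5 kN/m
FS = 425.5 / 309.0 = 1.377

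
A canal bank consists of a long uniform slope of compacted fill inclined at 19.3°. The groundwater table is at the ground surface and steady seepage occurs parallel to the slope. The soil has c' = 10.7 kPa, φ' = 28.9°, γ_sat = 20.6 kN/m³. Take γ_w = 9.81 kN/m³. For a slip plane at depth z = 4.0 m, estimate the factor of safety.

FS = 1.24

With seepage parallel to the slope and the water table at the surface, the effective normal stress on the slip plane uses the buoyant unit weight γ' = γ_sat − γ_w while the driving shear stress uses γ_sat:
FS = [c' + γ' z cos²β tanφ'] / [γ_sat z sinβ cosβ]
γ' = 20.6 − 9.81 = 10.79 kN/m³
Numerator = 10.7 + 10.79·4.0·cos²19.3°·tan28.9° = 10.7 + 10.79·4.0·0.8908·0.5520 = 31.923 kPa
Denominator = 20.6·4.0·sin19.3°·cos19.3° = 20.6·4.0·0.3305·0.9438 = 25.704 kPa
FS = 31.923 / 25.704 = 1.242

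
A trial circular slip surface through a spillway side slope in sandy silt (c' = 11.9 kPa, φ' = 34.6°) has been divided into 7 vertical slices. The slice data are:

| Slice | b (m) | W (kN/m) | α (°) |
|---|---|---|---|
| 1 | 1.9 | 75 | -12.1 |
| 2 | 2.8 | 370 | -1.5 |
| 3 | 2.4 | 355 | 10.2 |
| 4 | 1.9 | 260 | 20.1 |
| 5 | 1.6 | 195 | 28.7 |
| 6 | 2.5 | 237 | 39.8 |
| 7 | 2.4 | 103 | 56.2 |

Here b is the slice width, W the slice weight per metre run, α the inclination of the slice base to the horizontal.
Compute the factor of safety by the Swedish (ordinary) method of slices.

FS = 2.66

Ordinary method of slices: FS = Σ[c'·Δl_i + (W_i cosα_i)·tanφ'] / Σ W_i sinα_i, with Δl_i = b_i / cosα_i.
Slice 1: Δl = 1.9/cos(-12.1°) = 1.943 m; N'_1 = 75·cos(-12.1°) = 73.3; c'Δl = 23.12; W sinα = -15.7
Slice 2: Δl = 2.8/cos(-1.5°) = 2.801 m; N'_2 = 370·cos(-1.5°) = 369.9; c'Δl = 33.33; W sinα = -9.7
Slice 3: Δl = 2.4/cos10.2° = 2.439 m; N'_3 = 355·cos10.2° = 349.4; c'Δl = 29.02; W sinα = 62.9
Slice 4: Δl = 1.9/cos20.1° = 2.023 m; N'_4 = 260·cos20.1° = 244.2; c'Δl = 24.08; W sinα = 89.4
Slice 5: Δl = 1.6/cos28.7° = 1.824 m; N'_5 = 195·cos28.7° = 171.0; c'Δl = 21.71; W sinα = 93.6
Slice 6: Δl = 2.5/cos39.8° = 3.254 m; N'_6 = 237·cos39.8° = 182.1; c'Δl = 38.72; W sinα = 151.7
Slice 7: Δl = 2.4/cos56.2° = 4.314 m; N'_7 = 103·cos56.2° = 57.3; c'Δl = 51.34; W sinα = 85.6
Σc'Δl = 221.3 kN/m; ΣN' = 1447.2 kN/m; ΣW sinα = 457.8 kN/m
Resisting = 221.3 + 1447.2·tan34.6° = 221.3 + 998.3 = 1219.7 kN/m
FS = 1219.7 / 457.8 = 2.664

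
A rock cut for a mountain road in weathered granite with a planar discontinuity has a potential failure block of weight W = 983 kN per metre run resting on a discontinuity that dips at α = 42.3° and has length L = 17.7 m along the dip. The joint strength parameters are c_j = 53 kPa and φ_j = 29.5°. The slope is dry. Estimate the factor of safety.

FS = 2.04

Resolving the block weight along and normal to the plane and applying the Mohr–Coulomb strength on the joint:
N' = W cosα = 983·cos42.3° = 727.1 kN/m
Driving force T = W sinα = 983·sin42.3° = 661.6 kN/m
Resisting force R = c_j·L + N'·tanφ_j = 53·17.7 + 727.1·tan29.5° = 938.1 + 411.3 = 1349.4 kN/m
FS = R / T = 1349.4 / 661.6 = 2.040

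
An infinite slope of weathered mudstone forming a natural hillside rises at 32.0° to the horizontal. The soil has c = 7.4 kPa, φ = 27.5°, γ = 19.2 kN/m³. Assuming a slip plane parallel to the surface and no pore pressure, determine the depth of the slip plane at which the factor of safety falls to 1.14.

z = 2.79 m

Setting FS = 1.14 in FS = [c + γz cos²β tanφ] / [γz sinβ cosβ] and solving for z:
z = c / [γ cosβ (FS·sinβ − cosβ·tanφ)]
  = 7.4 / [19.2·cos32.0°·(1.14·sin32.0° − cos32.0°·tan27.5°)]
  = 7.4 / [19.2·0.8480·(1.14·0.5299 − 0.8480·0.5206)]
  = 7.4 / 2.6482 = 2.794 m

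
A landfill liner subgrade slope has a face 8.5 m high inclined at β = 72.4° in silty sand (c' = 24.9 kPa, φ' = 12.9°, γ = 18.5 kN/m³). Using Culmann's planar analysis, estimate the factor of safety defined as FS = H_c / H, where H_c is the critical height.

FS = 1.20

H_c = (4c'/γ) · sinβ cosφ' / [1 − cos(β − φ')]
    = (4·24.9/18.5) · sin72.4°·cos12.9° / [1 − cos59.5°]
    = 5.384 · 0.9291 / 0.4925 = 10.16 m
FS = H_c / H = 10.16 / 8.5 = 1.195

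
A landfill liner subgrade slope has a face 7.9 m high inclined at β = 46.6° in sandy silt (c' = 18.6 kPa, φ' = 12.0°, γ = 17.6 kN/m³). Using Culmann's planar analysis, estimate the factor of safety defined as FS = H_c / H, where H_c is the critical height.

H_c = (4c'/γ) · sinβ cosφ' / [1 − cos(β − φ')]
    = (4·18.6/17.6) · sin46.6°·cos12.0° / [1 − cos34.6°]
    = 4.227 · 0.7107 / 0.1769 = 16.99 m
FS = H_c / H = 16.99 / 7.9 = 2.150

FS = 2.15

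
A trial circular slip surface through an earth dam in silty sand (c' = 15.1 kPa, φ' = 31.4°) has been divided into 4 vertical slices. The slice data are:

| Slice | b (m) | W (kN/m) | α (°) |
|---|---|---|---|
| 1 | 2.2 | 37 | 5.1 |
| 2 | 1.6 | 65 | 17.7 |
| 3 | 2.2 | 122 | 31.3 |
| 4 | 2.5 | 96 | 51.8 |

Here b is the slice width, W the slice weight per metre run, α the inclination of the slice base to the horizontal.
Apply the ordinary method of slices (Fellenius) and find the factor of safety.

FS = 1.97

Ordinary method of slices: FS = Σ[c'·Δl_i + (W_i cosα_i)·tanφ'] / Σ W_i sinα_i, with Δl_i = b_i / cosα_i.
Slice 1: Δl = 2.2/cos5.1° = 2.209 m; N'_1 = 37·cos5.1° = 36.9; c'Δl = 33.35; W sinα = 3.3
Slice 2: Δl = 1.6/cos17.7° = 1.680 m; N'_2 = 65·cos17.7° = 61.9; c'Δl = 25.36; W sinα = 19.8
Slice 3: Δl = 2.2/cos31.3° = 2.575 m; N'_3 = 122·cos31.3° = 104.2; c'Δl = 38.88; W sinα = 63.4
Slice 4: Δl = 2.5/cos51.8° = 4.043 m; N'_4 = 96·cos51.8° = 59.4; c'Δl = 61.04; W sinα = 75.4
Σc'Δl = 158.6 kN/m; ΣN' = 262.4 kN/m; ΣW sinα = 161.9 kN/m
Resisting = 158.6 + 262.4·tan31.4° = 158.6 + 160.2 = 318.8 kN/m
FS = 318.8 / 161.9 = 1.969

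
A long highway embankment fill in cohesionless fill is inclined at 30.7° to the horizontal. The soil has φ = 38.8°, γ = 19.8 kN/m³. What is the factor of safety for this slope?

FS = 1.35

For a dry cohesionless infinite slope the factor of safety is FS = tanφ / tanβ.
FS = tan38.8° / tan30.7° = 0.8040 / 0.5938 = 1.354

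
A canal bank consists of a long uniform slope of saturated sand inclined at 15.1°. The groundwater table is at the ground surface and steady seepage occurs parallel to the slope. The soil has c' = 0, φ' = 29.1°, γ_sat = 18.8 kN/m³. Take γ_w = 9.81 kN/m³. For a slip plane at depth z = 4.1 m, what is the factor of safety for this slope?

FS = 0.99

With seepage parallel to the slope and the water table at the surface, the effective normal stress on the slip plane uses the buoyant unit weight γ' = γ_sat − γ_w while the driving shear stress uses γ_sat:
FS = [c' + γ' z cos²β tanφ'] / [γ_sat z sinβ cosβ]
(For c' = 0 this reduces to FS = (γ'/γ_sat)·tanφ'/tanβ.)
γ' = 18.8 − 9.81 = 8.99 kN/m³
Numerator = 0.0 + 8.99·4.1·cos²15.1°·tan29.1° = 0.0 + 8.99·4.1·0.9321·0.5566 = 19.123 kPa
Denominator = 18.8·4.1·sin15.1°·cos15.1° = 18.8·4.1·0.2605·0.9655 = 19.386 kPa
FS = 19.123 / 19.386 = 0.986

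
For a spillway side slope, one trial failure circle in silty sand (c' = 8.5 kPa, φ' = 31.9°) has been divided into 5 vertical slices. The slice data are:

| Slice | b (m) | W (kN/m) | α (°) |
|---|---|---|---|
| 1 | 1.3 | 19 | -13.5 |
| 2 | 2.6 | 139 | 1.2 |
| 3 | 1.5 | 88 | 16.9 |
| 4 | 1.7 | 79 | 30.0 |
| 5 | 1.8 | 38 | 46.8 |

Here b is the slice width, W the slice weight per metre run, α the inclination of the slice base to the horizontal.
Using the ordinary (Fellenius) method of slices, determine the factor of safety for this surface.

FS = 3.23

Ordinary method of slices: FS = Σ[c'·Δl_i + (W_i cosα_i)·tanφ'] / Σ W_i sinα_i, with Δl_i = b_i / cosα_i.
Slice 1: Δl = 1.3/cos(-13.5°) = 1.337 m; N'_1 = 19·cos(-13.5°) = 18.5; c'Δl = 11.36; W sinα = -4.4
Slice 2: Δl = 2.6/cos1.2° = 2.601 m; N'_2 = 139·cos1.2° = 139.0; c'Δl = 22.10; W sinα = 2.9
Slice 3: Δl = 1.5/cos16.9° = 1.568 m; N'_3 = 88·cos16.9° = 84.2; c'Δl = 13.33; W sinα = 25.6
Slice 4: Δl = 1.7/cos30.0° = 1.963 m; N'_4 = 79·cos30.0° = 68.4; c'Δl = 16.69; W sinα = 39.5
Slice 5: Δl = 1.8/cos46.8° = 2.629 m; N'_5 = 38·cos46.8° = 26.0; c'Δl = 22.35; W sinα = 27.7
Σc'Δl = 85.8 kN/m; ΣN' = 336.1 kN/m; ΣW sinα = 91.3 kN/m
Resisting = 85.8 + 336.1·tan31.9° = 85.8 + 209.2 = 295.0 kN/m
FS = 295.0 / 91.3 = 3.233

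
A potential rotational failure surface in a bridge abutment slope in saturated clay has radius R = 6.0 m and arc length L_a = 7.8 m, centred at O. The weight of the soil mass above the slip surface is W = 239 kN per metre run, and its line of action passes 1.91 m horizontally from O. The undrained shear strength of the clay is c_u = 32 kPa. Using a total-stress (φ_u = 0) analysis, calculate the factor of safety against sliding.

Taking moments about the centre O, the resisting moment is provided by the undrained shear strength acting along the arc:
M_R = c_u·L_a·R = 32·7.80·6.0 = 1497.6 kN·m/m
M_D = W·d = 239·1.91 = 456.5 kN·m/m
FS = M_R / M_D = 1497.6 / 456.5 = 3.281

FS = 3.28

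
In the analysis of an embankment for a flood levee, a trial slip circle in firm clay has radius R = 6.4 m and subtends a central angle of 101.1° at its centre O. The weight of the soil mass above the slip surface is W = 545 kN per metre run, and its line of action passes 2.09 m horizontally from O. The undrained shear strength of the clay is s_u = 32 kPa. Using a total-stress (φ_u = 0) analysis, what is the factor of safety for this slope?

Taking moments about the centre O, the resisting moment is provided by the undrained shear strength acting along the arc:
Arc length L_a = R·θ = 6.4·(101.1°·π/180) = 6.4·1.7645 = 11.29 m
M_R = s_u·L_a·R = 32·11.29·6.4 = 2312.8 kN·m/m
M_D = W·d = 545·2.09 = 1139.0 kN·m/m
FS = M_R / M_D = 2312.8 / 1139.0 = 2.030

FS = 2.03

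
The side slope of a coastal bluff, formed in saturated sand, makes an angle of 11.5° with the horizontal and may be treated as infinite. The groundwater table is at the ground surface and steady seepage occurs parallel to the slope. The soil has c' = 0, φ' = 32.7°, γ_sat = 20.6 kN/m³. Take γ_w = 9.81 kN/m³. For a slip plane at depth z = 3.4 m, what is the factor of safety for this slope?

FS = 1.65

With seepage parallel to the slope and the water table at the surface, the effective normal stress on the slip plane uses the buoyant unit weight γ' = γ_sat − γ_w while the driving shear stress uses γ_sat:
FS = [c' + γ' z cos²β tanφ'] / [γ_sat z sinβ cosβ]
(For c' = 0 this reduces to FS = (γ'/γ_sat)·tanφ'/tanβ.)
γ' = 20.6 − 9.81 = 10.79 kN/m³
Numerator = 0.0 + 10.79·3.4·cos²11.5°·tan32.7° = 0.0 + 10.79·3.4·0.9603·0.6420 = 22.616 kPa
Denominator = 20.6·3.4·sin11.5°·cos11.5° = 20.6·3.4·0.1994·0.9799 = 13.683 kPa
FS = 22.616 / 13.683 = 1.653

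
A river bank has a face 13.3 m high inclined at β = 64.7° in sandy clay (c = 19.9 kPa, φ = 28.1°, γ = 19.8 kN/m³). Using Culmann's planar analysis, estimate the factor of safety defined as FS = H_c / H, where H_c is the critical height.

H_c = (4c/γ) · sinβ cosφ / [1 − cos(β − φ)]
    = (4·19.9/19.8) · sin64.7°·cos28.1° / [1 − cos36.6°]
    = 4.020 · 0.7975 / 0.1972 = 16.26 m
FS = H_c / H = 16.26 / 13.3 = 1.223

FS = 1.22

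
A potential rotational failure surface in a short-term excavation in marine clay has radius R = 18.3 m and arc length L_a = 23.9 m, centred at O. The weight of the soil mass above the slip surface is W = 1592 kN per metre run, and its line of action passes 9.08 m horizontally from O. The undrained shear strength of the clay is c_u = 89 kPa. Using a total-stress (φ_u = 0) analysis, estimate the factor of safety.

FS = 2.69

Taking moments about the centre O, the resisting moment is provided by the undrained shear strength acting along the arc:
M_R = c_u·L_a·R = 89·23.90·18.3 = 38925.9 kN·m/m
M_D = W·d = 1592·9.08 = 14455.4 kN·m/m
FS = M_R / M_D = 38925.9 / 14455.4 = 2.693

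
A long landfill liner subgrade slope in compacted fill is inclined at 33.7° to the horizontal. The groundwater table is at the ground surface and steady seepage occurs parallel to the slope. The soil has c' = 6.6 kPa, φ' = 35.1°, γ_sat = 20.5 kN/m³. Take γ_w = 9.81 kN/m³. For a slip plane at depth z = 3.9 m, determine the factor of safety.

With seepage parallel to the slope and the water table at the surface, the effective normal stress on the slip plane uses the buoyant unit weight γ' = γ_sat − γ_w while the driving shear stress uses γ_sat:
FS = [c' + γ' z cos²β tanφ'] / [γ_sat z sinβ cosβ]
γ' = 20.5 − 9.81 = 10.69 kN/m³
Numerator = 6.6 + 10.69·3.9·cos²33.7°·tan35.1° = 6.6 + 10.69·3.9·0.6921·0.7028 = 26.881 kPa
Denominator = 20.5·3.9·sin33.7°·cos33.7° = 20.5·3.9·0.5548·0.8320 = 36.905 kPa
FS = 26.881 / 36.905 = 0.728

FS = 0.73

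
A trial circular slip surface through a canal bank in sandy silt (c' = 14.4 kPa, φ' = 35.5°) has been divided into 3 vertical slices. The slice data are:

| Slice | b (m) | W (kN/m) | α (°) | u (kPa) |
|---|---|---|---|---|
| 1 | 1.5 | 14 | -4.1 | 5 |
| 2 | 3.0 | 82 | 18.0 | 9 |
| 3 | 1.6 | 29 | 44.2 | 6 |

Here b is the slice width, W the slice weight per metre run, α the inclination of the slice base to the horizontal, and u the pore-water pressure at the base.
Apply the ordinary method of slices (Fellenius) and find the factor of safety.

FS = 3.24

Ordinary method of slices: FS = Σ[c'·Δl_i + (W_i cosα_i − u_i·Δl_i)·tanφ'] / Σ W_i sinα_i, with Δl_i = b_i / cosα_i.
Slice 1: Δl = 1.5/cos(-4.1°) = 1.504 m; N'_1 = 14·cos(-4.1°) − 5·1.504 = 6.4; c'Δl = 21.66; W sinα = -1.0
Slice 2: Δl = 3.0/cos18.0° = 3.154 m; N'_2 = 82·cos18.0° − 9·3.154 = 49.6; c'Δl = 45.42; W sinα = 25.3
Slice 3: Δl = 1.6/cos44.2° = 2.232 m; N'_3 = 29·cos44.2° − 6·2.232 = 7.4; c'Δl = 32.14; W sinα = 20.2
Σc'Δl = 99.2 kN/m; ΣN' = 63.4 kN/m; ΣW sinα = 44.6 kN/m
Resisting = 99.2 + 63.4·tan35.5° = 99.2 + 45.3 = 144.5 kN/m
FS = 144.5 / 44.6 = 3.242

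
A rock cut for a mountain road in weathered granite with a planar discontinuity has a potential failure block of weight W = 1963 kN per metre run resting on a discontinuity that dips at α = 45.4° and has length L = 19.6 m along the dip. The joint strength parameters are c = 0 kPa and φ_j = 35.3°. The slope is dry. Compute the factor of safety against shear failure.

Resolving the block weight along and normal to the plane and applying the Mohr–Coulomb strength on the joint:
N' = W cosα = 1963·cos45.4° = 1378.3 kN/m
Driving force T = W sinα = 1963·sin45.4° = 1397.7 kN/m
Resisting force R = c·L + N'·tanφ_j = 0·19.6 + 1378.3·tan35.3° = 0.0 + 975.9 = 975.9 kN/m
FS = R / T = 975.9 / 1397.7 = 0.698

FS = 0.70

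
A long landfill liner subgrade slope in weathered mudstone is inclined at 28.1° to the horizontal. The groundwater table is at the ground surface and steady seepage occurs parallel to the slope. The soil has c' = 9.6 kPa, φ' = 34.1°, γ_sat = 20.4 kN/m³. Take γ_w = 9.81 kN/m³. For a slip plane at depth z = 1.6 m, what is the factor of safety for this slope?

FS = 1.37

With seepage parallel to the slope and the water table at the surface, the effective normal stress on the slip plane uses the buoyant unit weight γ' = γ_sat − γ_w while the driving shear stress uses γ_sat:
FS = [c' + γ' z cos²β tanφ'] / [γ_sat z sinβ cosβ]
γ' = 20.4 − 9.81 = 10.59 kN/m³
Numerator = 9.6 + 10.59·1.6·cos²28.1°·tan34.1° = 9.6 + 10.59·1.6·0.7781·0.6771 = 18.527 kPa
Denominator = 20.4·1.6·sin28.1°·cos28.1° = 20.4·1.6·0.4710·0.8821 = 13.562 kPa
FS = 18.527 / 13.562 = 1.366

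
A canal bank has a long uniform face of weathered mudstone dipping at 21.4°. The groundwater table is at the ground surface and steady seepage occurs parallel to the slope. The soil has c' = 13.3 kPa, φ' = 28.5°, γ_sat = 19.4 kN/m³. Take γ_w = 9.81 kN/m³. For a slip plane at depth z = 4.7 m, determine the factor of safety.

FS = 1.11

With seepage parallel to the slope and the water table at the surface, the effective normal stress on the slip plane uses the buoyant unit weight γ' = γ_sat − γ_w while the driving shear stress uses γ_sat:
FS = [c' + γ' z cos²β tanφ'] / [γ_sat z sinβ cosβ]
γ' = 19.4 − 9.81 = 9.59 kN/m³
Numerator = 13.3 + 9.59·4.7·cos²21.4°·tan28.5° = 13.3 + 9.59·4.7·0.8669·0.5430 = 34.514 kPa
Denominator = 19.4·4.7·sin21.4°·cos21.4° = 19.4·4.7·0.3649·0.9311 = 30.976 kPa
FS = 34.514 / 30.976 = 1.114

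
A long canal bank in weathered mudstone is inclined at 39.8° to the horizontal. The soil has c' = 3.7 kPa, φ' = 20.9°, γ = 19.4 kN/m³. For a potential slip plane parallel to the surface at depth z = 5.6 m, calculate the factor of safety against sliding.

FS = 0.53

For an infinite slope with a slip plane parallel to the surface (no pore pressure): FS = [c' + γz cos²β tanφ'] / [γz sinβ cosβ].
γz = 19.4·5.6 = 108.64 kN/m²
Numerator = 3.7 + 108.64·cos²39.8°·tan20.9° = 3.7 + 108.64·0.5903·0.3819 = 28.187 kPa
Denominator = 108.64·sin39.8°·cos39.8° = 108.64·0.6401·0.7683 = 53.428 kPa
FS = 28.187 / 53.428 = 0.528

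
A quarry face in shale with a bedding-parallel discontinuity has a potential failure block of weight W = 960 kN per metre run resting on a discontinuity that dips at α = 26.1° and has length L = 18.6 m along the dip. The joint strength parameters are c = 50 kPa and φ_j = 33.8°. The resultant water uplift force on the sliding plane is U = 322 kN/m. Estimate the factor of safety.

FS = 3.06

Resolving the block weight along and normal to the plane and applying the Mohr–Coulomb strength on the joint:
N' = W cosα − U = 960·cos26.1° − 322 = 540.1 kN/m
Driving force T = W sinα = 960·sin26.1° = 422.3 kN/m
Resisting force R = c·L + N'·tanφ_j = 50·18.6 + 540.1·tan33.8° = 930.0 + 361.6 = 1291.6 kN/m
FS = R / T = 1291.6 / 422.3 = 3.058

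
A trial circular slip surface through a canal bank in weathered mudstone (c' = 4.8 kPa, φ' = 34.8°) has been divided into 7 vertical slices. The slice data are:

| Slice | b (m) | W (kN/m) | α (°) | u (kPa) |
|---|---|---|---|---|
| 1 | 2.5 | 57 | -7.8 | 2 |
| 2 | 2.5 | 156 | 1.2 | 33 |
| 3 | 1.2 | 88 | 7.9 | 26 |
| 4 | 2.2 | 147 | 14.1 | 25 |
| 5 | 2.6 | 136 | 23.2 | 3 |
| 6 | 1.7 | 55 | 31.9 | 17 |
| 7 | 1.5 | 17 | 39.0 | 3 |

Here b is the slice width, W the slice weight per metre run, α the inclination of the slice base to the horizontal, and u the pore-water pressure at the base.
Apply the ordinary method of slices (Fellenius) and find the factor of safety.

Ordinary method of slices: FS = Σ[c'·Δl_i + (W_i cosα_i − u_i·Δl_i)·tanφ'] / Σ W_i sinα_i, with Δl_i = b_i / cosα_i.
Slice 1: Δl = 2.5/cos(-7.8°) = 2.523 m; N'_1 = 57·cos(-7.8°) − 2·2.523 = 51.4; c'Δl = 12.11; W sinα = -7.7
Slice 2: Δl = 2.5/cos1.2° = 2.501 m; N'_2 = 156·cos1.2° − 33·2.501 = 73.4; c'Δl = 12.00; W sinα = 3.3
Slice 3: Δl = 1.2/cos7.9° = 1.211 m; N'_3 = 88·cos7.9° − 26·1.211 = 55.7; c'Δl = 5.82; W sinα = 12.1
Slice 4: Δl = 2.2/cos14.1° = 2.268 m; N'_4 = 147·cos14.1° − 25·2.268 = 85.9; c'Δl = 10.89; W sinα = 35.8
Slice 5: Δl = 2.6/cos23.2° = 2.829 m; N'_5 = 136·cos23.2° − 3·2.829 = 116.5; c'Δl = 13.58; W sinα = 53.6
Slice 6: Δl = 1.7/cos31.9° = 2.002 m; N'_6 = 55·cos31.9° − 17·2.002 = 12.7; c'Δl = 9.61; W sinα = 29.1
Slice 7: Δl = 1.5/cos39.0° = 1.930 m; N'_7 = 17·cos39.0° − 3·1.930 = 7.4; c'Δl = 9.26; W sinα = 10.7
Σc'Δl = 73.3 kN/m; ΣN' = 403.0 kN/m; ΣW sinα = 136.8 kN/m
Resisting = 73.3 + 403.0·tan34.8° = 73.3 + 280.1 = 353.4 kN/m
FS = 353.4 / 136.8 = 2.583

FS = 2.58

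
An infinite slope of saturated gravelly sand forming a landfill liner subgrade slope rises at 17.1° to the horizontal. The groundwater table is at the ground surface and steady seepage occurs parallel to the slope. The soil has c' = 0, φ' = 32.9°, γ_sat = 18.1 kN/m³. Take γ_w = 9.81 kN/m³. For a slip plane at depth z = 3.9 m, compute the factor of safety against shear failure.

With seepage parallel to the slope and the water table at the surface, the effective normal stress on the slip plane uses the buoyant unit weight γ' = γ_sat − γ_w while the driving shear stress uses γ_sat:
FS = [c' + γ' z cos²β tanφ'] / [γ_sat z sinβ cosβ]
(For c' = 0 this reduces to FS = (γ'/γ_sat)·tanφ'/tanβ.)
γ' = 18.1 − 9.81 = 8.29 kN/m³
Numerator = 0.0 + 8.29·3.9·cos²17.1°·tan32.9° = 0.0 + 8.29·3.9·0.9135·0.6469 = 19.107 kPa
Denominator = 18.1·3.9·sin17.1°·cos17.1° = 18.1·3.9·0.2940·0.9558 = 19.839 kPa
FS = 19.107 / 19.839 = 0.963

FS = 0.96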